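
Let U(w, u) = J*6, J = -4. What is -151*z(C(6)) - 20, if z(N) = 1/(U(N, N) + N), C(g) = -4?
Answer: -409/28 ≈ -14.607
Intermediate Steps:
U(w, u) = -24 (U(w, u) = -4*6 = -24)
z(N) = 1/(-24 + N)
-151*z(C(6)) - 20 = -151/(-24 - 4) - 20 = -151/(-28) - 20 = -151*(-1/28) - 20 = 151/28 - 20 = -409/28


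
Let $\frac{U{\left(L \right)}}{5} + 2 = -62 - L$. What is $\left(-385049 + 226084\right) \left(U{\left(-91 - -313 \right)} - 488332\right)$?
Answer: $77855016330$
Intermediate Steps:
$U{\left(L \right)} = -320 - 5 L$ ($U{\left(L \right)} = -10 + 5 \left(-62 - L\right) = -10 - \left(310 + 5 L\right) = -320 - 5 L$)
$\left(-385049 + 226084\right) \left(U{\left(-91 - -313 \right)} - 488332\right) = \left(-385049 + 226084\right) \left(\left(-320 - 5 \left(-91 - -313\right)\right) - 488332\right) = - 158965 \left(\left(-320 - 5 \left(-91 + 313\right)\right) - 488332\right) = - 158965 \left(\left(-320 - 1110\right) - 488332\right) = - 158965 \left(-1430 - 488332\right) = \left(-158965\right) \left(-489762\right) = 77855016330$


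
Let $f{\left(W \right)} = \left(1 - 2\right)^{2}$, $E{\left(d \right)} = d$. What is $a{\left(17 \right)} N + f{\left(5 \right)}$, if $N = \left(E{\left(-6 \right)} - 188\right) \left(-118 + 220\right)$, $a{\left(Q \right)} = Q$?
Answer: $-336395$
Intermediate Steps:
$f{\left(W \right)} = 1$ ($f{\left(W \right)} = \left(-1\right)^{2} = 1$)
$N = -19788$ ($N = \left(-6 - 188\right) \left(-118 + 220\right) = \left(-194\right) 102 = -19788$)
$a{\left(17 \right)} N + f{\left(5 \right)} = 17 \left(-19788\right) + 1 = -336396 + 1 = -336395$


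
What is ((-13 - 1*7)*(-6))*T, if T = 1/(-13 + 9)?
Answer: -30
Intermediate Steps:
T = -1/4 (T = 1/(-4) = -1/4 ≈ -0.25000)
((-13 - 1*7)*(-6))*T = ((-13 - 1*7)*(-6))*(-1/4) = ((-13 - 7)*(-6))*(-1/4) = -20*(-6)*(-1/4) = 120*(-1/4) = -30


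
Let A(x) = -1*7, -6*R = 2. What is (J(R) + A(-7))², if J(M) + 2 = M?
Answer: 784/9 ≈ 87.111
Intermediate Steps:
R = -⅓ (R = -⅙*2 = -⅓ ≈ -0.33333)
J(M) = -2 + M
A(x) = -7
(J(R) + A(-7))² = ((-2 - ⅓) - 7)² = (-7/3 - 7)² = (-28/3)² = 784/9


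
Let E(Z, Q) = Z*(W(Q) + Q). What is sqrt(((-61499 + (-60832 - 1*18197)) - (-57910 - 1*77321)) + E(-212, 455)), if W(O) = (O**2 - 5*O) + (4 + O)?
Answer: I*sqrt(43606065) ≈ 6603.5*I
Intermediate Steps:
W(O) = 4 + O**2 - 4*O
E(Z, Q) = Z*(4 + Q**2 - 3*Q) (E(Z, Q) = Z*((4 + Q**2 - 4*Q) + Q) = Z*(4 + Q**2 - 3*Q))
sqrt(((-61499 + (-60832 - 1*18197)) - (-57910 - 1*77321)) + E(-212, 455)) = sqrt(((-61499 + (-60832 - 1*18197)) - (-57910 - 1*77321)) - 212*(4 + 455**2 - 3*455)) = sqrt(((-61499 + (-60832 - 18197)) - (-57910 - 77321)) - 212*(4 + 207025 - 1365)) = sqrt(((-61499 - 79029) - 1*(-135231)) - 212*205664) = sqrt((-140528 + 135231) - 43600768) = sqrt(-5297 - 43600768) = sqrt(-43606065) = I*sqrt(43606065)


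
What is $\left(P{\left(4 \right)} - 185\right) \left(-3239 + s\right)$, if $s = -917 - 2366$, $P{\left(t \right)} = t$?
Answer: $1180482$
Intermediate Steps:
$s = -3283$ ($s = -917 - 2366 = -3283$)
$\left(P{\left(4 \right)} - 185\right) \left(-3239 + s\right) = \left(4 - 185\right) \left(-3239 - 3283\right) = \left(-181\right) \left(-6522\right) = 1180482$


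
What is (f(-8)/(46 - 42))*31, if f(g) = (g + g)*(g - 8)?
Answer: 1984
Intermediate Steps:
f(g) = 2*g*(-8 + g) (f(g) = (2*g)*(-8 + g) = 2*g*(-8 + g))
(f(-8)/(46 - 42))*31 = ((2*(-8)*(-8 - 8))/(46 - 42))*31 = ((2*(-8)*(-16))/4)*31 = ((¼)*256)*31 = 64*31 = 1984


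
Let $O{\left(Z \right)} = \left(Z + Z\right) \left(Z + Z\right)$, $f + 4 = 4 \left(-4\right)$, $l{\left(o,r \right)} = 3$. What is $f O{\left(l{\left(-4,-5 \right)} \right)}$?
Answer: $-720$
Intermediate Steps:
$f = -20$ ($f = -4 + 4 \left(-4\right) = -4 - 16 = -20$)
$O{\left(Z \right)} = 4 Z^{2}$ ($O{\left(Z \right)} = 2 Z 2 Z = 4 Z^{2}$)
$f O{\left(l{\left(-4,-5 \right)} \right)} = - 20 \cdot 4 \cdot 3^{2} = - 20 \cdot 4 \cdot 9 = \left(-20\right) 36 = -720$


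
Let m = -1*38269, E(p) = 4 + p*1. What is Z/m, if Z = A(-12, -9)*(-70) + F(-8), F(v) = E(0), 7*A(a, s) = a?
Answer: -124/38269 ≈ -0.0032402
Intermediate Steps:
A(a, s) = a/7
E(p) = 4 + p
F(v) = 4 (F(v) = 4 + 0 = 4)
m = -38269
Z = 124 (Z = ((⅐)*(-12))*(-70) + 4 = -12/7*(-70) + 4 = 120 + 4 = 124)
Z/m = 124/(-38269) = 124*(-1/38269) = -124/38269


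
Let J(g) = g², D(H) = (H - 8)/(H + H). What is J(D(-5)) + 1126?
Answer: 112769/100 ≈ 1127.7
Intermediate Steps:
D(H) = (-8 + H)/(2*H) (D(H) = (-8 + H)/((2*H)) = (-8 + H)*(1/(2*H)) = (-8 + H)/(2*H))
J(D(-5)) + 1126 = ((½)*(-8 - 5)/(-5))² + 1126 = ((½)*(-⅕)*(-13))² + 1126 = (13/10)² + 1126 = 169/100 + 1126 = 112769/100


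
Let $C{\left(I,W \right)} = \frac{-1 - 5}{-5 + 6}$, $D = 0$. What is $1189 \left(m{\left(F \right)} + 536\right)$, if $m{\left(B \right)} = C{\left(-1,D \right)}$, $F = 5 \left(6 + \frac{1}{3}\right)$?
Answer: $630170$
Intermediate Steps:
$C{\left(I,W \right)} = -6$ ($C{\left(I,W \right)} = - \frac{6}{1} = \left(-6\right) 1 = -6$)
$F = \frac{95}{3}$ ($F = 5 \left(6 + \frac{1}{3}\right) = 5 \cdot \frac{19}{3} = \frac{95}{3} \approx 31.667$)
$m{\left(B \right)} = -6$
$1189 \left(m{\left(F \right)} + 536\right) = 1189 \left(-6 + 536\right) = 1189 \cdot 530 = 630170$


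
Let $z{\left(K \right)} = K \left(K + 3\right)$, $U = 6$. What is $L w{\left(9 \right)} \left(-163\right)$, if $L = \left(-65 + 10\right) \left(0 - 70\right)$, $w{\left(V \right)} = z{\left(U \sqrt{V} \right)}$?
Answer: $-237213900$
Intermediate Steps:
$z{\left(K \right)} = K \left(3 + K\right)$
$w{\left(V \right)} = 6 \sqrt{V} \left(3 + 6 \sqrt{V}\right)$
$L = 3850$ ($L = \left(-55\right) \left(-70\right) = 3850$)
$L w{\left(9 \right)} \left(-163\right) = 3850 \left(18 \sqrt{9} + 36 \cdot 9\right) \left(-163\right) = 3850 \left(18 \cdot 3 + 324\right) \left(-163\right) = 3850 \left(54 + 324\right) \left(-163\right) = 3850 \cdot 378 \left(-163\right) = 1455300 \left(-163\right) = -237213900$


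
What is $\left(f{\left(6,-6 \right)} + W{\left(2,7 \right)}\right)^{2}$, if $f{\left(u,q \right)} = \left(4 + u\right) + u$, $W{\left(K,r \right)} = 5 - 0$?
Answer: $441$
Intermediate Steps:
$W{\left(K,r \right)} = 5$ ($W{\left(K,r \right)} = 5 + 0 = 5$)
$f{\left(u,q \right)} = 4 + 2 u$
$\left(f{\left(6,-6 \right)} + W{\left(2,7 \right)}\right)^{2} = \left(\left(4 + 2 \cdot 6\right) + 5\right)^{2} = \left(\left(4 + 12\right) + 5\right)^{2} = \left(16 + 5\right)^{2} = 21^{2} = 441$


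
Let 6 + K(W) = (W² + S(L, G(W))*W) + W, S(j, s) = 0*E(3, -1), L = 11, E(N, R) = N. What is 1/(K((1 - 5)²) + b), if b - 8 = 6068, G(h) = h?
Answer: 1/6342 ≈ 0.00015768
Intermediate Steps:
b = 6076 (b = 8 + 6068 = 6076)
S(j, s) = 0 (S(j, s) = 0*3 = 0)
K(W) = -6 + W + W² (K(W) = -6 + ((W² + 0*W) + W) = -6 + ((W² + 0) + W) = -6 + (W² + W) = -6 + (W + W²) = -6 + W + W²)
1/(K((1 - 5)²) + b) = 1/((-6 + (1 - 5)² + ((1 - 5)²)²) + 6076) = 1/((-6 + (-4)² + ((-4)²)²) + 6076) = 1/((-6 + 16 + 16²) + 6076) = 1/((-6 + 16 + 256) + 6076) = 1/(266 + 6076) = 1/6342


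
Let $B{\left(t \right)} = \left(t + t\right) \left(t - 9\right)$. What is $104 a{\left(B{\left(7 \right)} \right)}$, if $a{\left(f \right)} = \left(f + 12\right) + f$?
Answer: $-4576$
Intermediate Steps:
$B{\left(t \right)} = 2 t \left(-9 + t\right)$
$a{\left(f \right)} = 12 + 2 f$ ($a{\left(f \right)} = \left(12 + f\right) + f = 12 + 2 f$)
$104 a{\left(B{\left(7 \right)} \right)} = 104 \left(12 + 2 \cdot 2 \cdot 7 \left(-9 + 7\right)\right) = 104 \left(12 + 2 \cdot 2 \cdot 7 \left(-2\right)\right) = 104 \left(12 + 2 \left(-28\right)\right) = 104 \left(12 - 56\right) = 104 \left(-44\right) = -4576$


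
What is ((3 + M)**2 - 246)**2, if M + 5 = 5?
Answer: 56169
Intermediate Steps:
M = 0 (M = -5 + 5 = 0)
((3 + M)**2 - 246)**2 = ((3 + 0)**2 - 246)**2 = (3**2 - 246)**2 = (9 - 246)**2 = (-237)**2 = 56169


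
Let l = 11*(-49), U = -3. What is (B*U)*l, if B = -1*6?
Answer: -9702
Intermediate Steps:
B = -6
l = -539
(B*U)*l = -6*(-3)*(-539) = 18*(-539) = -9702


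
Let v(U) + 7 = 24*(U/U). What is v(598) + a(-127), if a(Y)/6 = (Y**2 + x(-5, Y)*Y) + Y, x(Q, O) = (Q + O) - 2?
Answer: 198137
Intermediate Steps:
x(Q, O) = -2 + O + Q (x(Q, O) = (O + Q) - 2 = -2 + O + Q)
a(Y) = 6*Y + 6*Y**2 + 6*Y*(-7 + Y) (a(Y) = 6*((Y**2 + (-2 + Y - 5)*Y) + Y) = 6*((Y**2 + (-7 + Y)*Y) + Y) = 6*((Y**2 + Y*(-7 + Y)) + Y) = 6*(Y + Y**2 + Y*(-7 + Y)) = 6*Y + 6*Y**2 + 6*Y*(-7 + Y))
v(U) = 17 (v(U) = -7 + 24*(U/U) = -7 + 24*1 = -7 + 24 = 17)
v(598) + a(-127) = 17 + 12*(-127)*(-3 - 127) = 17 + 12*(-127)*(-130) = 17 + 198120 = 198137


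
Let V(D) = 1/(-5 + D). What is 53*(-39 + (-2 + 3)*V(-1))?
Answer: -12455/6 ≈ -2075.8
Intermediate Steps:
53*(-39 + (-2 + 3)*V(-1)) = 53*(-39 + (-2 + 3)/(-5 - 1)) = 53*(-39 + 1/(-6)) = 53*(-39 + 1*(-1/6)) = 53*(-39 - 1/6) = 53*(-235/6) = -12455/6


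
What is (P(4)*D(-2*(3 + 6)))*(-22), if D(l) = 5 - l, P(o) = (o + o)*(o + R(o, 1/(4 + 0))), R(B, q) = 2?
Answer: -24288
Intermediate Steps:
P(o) = 2*o*(2 + o) (P(o) = (o + o)*(o + 2) = (2*o)*(2 + o) = 2*o*(2 + o))
(P(4)*D(-2*(3 + 6)))*(-22) = ((2*4*(2 + 4))*(5 - (-2)*(3 + 6)))*(-22) = ((2*4*6)*(5 - (-2)*9))*(-22) = (48*(5 - 1*(-18)))*(-22) = (48*(5 + 18))*(-22) = (48*23)*(-22) = 1104*(-22) = -24288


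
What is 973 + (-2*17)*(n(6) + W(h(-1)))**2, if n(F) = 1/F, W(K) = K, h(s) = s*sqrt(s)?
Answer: 18109/18 + 34*I/3 ≈ 1006.1 + 11.333*I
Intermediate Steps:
h(s) = s**(3/2)
973 + (-2*17)*(n(6) + W(h(-1)))**2 = 973 + (-2*17)*(1/6 + (-1)**(3/2))**2 = 973 - 34*(1/6 - I)**2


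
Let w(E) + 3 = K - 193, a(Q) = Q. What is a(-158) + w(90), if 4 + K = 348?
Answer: -10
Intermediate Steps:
K = 344 (K = -4 + 348 = 344)
w(E) = 148 (w(E) = -3 + (344 - 193) = -3 + 151 = 148)
a(-158) + w(90) = -158 + 148 = -10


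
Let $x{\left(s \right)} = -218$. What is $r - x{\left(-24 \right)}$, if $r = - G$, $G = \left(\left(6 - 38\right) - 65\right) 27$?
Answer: $2837$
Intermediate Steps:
$G = -2619$ ($G = \left(\left(6 - 38\right) - 65\right) 27 = \left(-32 - 65\right) 27 = \left(-97\right) 27 = -2619$)
$r = 2619$ ($r = \left(-1\right) \left(-2619\right) = 2619$)
$r - x{\left(-24 \right)} = 2619 - -218 = 2619 + 218 = 2837$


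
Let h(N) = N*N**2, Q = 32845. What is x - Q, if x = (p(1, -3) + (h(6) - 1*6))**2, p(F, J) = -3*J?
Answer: 15116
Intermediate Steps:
h(N) = N**3
x = 47961 (x = (-3*(-3) + (6**3 - 1*6))**2 = (9 + (216 - 6))**2 = (9 + 210)**2 = 219**2 = 47961)
x - Q = 47961 - 1*32845 = 47961 - 32845 = 15116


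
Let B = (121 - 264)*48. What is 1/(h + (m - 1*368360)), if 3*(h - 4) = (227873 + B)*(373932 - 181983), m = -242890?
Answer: 1/14140207601 ≈ 7.0720e-11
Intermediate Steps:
B = -6864 (B = -143*48 = -6864)
h = 14140818851 (h = 4 + ((227873 - 6864)*(373932 - 181983))/3 = 4 + (221009*191949)/3 = 4 + (⅓)*42422456541 = 4 + 14140818847 = 14140818851)
1/(h + (m - 1*368360)) = 1/(14140818851 + (-242890 - 1*368360)) = 1/(14140818851 + (-242890 - 368360)) = 1/(14140818851 - 611250) = 1/14140207601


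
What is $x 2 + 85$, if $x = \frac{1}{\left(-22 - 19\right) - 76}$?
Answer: $\frac{9943}{117} \approx 84.983$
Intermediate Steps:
$x = - \frac{1}{117}$ ($x = \frac{1}{\left(-22 - 19\right) - 76} = \frac{1}{-41 - 76} = \frac{1}{-117} = - \frac{1}{117} \approx -0.008547$)
$x 2 + 85 = \left(- \frac{1}{117}\right) 2 + 85 = - \frac{2}{117} + 85 = \frac{9943}{117}$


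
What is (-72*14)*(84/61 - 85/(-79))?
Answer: -11915568/4819 ≈ -2472.6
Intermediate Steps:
(-72*14)*(84/61 - 85/(-79)) = -1008*(84*(1/61) - 85*(-1/79)) = -1008*(84/61 + 85/79) = -1008*11821/4819 = -11915568/4819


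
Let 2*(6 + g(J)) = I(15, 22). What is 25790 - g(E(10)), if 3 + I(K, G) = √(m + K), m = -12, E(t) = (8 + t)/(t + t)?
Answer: 51595/2 - √3/2 ≈ 25797.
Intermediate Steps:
E(t) = (8 + t)/(2*t) (E(t) = (8 + t)/((2*t)) = (8 + t)*(1/(2*t)) = (8 + t)/(2*t))
I(K, G) = -3 + √(-12 + K)
g(J) = -15/2 + √3/2 (g(J) = -6 + (-3 + √(-12 + 15))/2 = -6 + (-3 + √3)/2 = -6 + (-3/2 + √3/2) = -15/2 + √3/2)
25790 - g(E(10)) = 25790 - (-15/2 + √3/2) = 25790 + (15/2 - √3/2) = 51595/2 - √3/2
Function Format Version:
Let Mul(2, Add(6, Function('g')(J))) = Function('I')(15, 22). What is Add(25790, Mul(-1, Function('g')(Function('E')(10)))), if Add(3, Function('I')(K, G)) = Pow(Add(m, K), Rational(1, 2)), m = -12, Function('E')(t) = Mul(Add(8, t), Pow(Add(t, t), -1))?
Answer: Add(Rational(51595, 2), Mul(Rational(-1, 2), Pow(3, Rational(1, 2)))) ≈ 25797.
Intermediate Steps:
Function('E')(t) = Mul(Rational(1, 2), Pow(t, -1), Add(8, t)) (Function('E')(t) = Mul(Add(8, t), Pow(Mul(2, t), -1)) = Mul(Add(8, t), Mul(Rational(1, 2), Pow(t, -1))) = Mul(Rational(1, 2), Pow(t, -1), Add(8, t)))
Function('I')(K, G) = Add(-3, Pow(Add(-12, K), Rational(1, 2)))
Function('g')(J) = Add(Rational(-15, 2), Mul(Rational(1, 2), Pow(3, Rational(1, 2)))) (Function('g')(J) = Add(-6, Mul(Rational(1, 2), Add(-3, Pow(Add(-12, 15), Rational(1, 2))))) = Add(-6, Mul(Rational(1, 2), Add(-3, Pow(3, Rational(1, 2))))) = Add(-6, Add(Rational(-3, 2), Mul(Rational(1, 2), Pow(3, Rational(1, 2))))) = Add(Rational(-15, 2), Mul(Rational(1, 2), Pow(3, Rational(1, 2)))))
Add(25790, Mul(-1, Function('g')(Function('E')(10)))) = Add(25790, Mul(-1, Add(Rational(-15, 2), Mul(Rational(1, 2), Pow(3, Rational(1, 2)))))) = Add(25790, Add(Rational(15, 2), Mul(Rational(-1, 2), Pow(3, Rational(1, 2))))) = Add(Rational(51595, 2), Mul(Rational(-1, 2), Pow(3, Rational(1, 2))))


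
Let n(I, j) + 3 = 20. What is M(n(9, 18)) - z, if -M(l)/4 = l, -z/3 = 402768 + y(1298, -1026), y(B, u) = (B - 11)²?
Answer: 6177343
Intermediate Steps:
y(B, u) = (-11 + B)²
n(I, j) = 17 (n(I, j) = -3 + 20 = 17)
z = -6177411 (z = -3*(402768 + (-11 + 1298)²) = -3*(402768 + 1287²) = -3*(402768 + 1656369) = -3*2059137 = -6177411)
M(l) = -4*l
M(n(9, 18)) - z = -4*17 - 1*(-6177411) = -68 + 6177411 = 6177343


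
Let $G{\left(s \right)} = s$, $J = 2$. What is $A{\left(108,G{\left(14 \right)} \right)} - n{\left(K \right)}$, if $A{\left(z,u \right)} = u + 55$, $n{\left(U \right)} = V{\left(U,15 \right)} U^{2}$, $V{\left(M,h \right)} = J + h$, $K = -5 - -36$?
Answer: $-16268$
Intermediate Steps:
$K = 31$ ($K = -5 + 36 = 31$)
$V{\left(M,h \right)} = 2 + h$
$n{\left(U \right)} = 17 U^{2}$ ($n{\left(U \right)} = \left(2 + 15\right) U^{2} = 17 U^{2}$)
$A{\left(z,u \right)} = 55 + u$
$A{\left(108,G{\left(14 \right)} \right)} - n{\left(K \right)} = \left(55 + 14\right) - 17 \cdot 31^{2} = 69 - 17 \cdot 961 = 69 - 16337 = -16268$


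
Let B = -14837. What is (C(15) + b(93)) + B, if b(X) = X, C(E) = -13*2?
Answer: -14770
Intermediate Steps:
C(E) = -26
(C(15) + b(93)) + B = (-26 + 93) - 14837 = 67 - 14837 = -14770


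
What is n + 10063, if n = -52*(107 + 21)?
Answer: 3407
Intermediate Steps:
n = -6656 (n = -52*128 = -6656)
n + 10063 = -6656 + 10063 = 3407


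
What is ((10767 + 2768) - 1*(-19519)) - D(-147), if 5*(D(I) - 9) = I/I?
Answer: 165224/5 ≈ 33045.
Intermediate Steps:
D(I) = 46/5 (D(I) = 9 + (I/I)/5 = 9 + (⅕)*1 = 9 + ⅕ = 46/5)
((10767 + 2768) - 1*(-19519)) - D(-147) = ((10767 + 2768) - 1*(-19519)) - 1*46/5 = (13535 + 19519) - 46/5 = 33054 - 46/5 = 165224/5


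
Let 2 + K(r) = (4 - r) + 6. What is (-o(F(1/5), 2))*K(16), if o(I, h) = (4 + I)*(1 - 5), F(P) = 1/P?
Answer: -288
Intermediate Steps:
o(I, h) = -16 - 4*I (o(I, h) = (4 + I)*(-4) = -16 - 4*I)
K(r) = 8 - r (K(r) = -2 + ((4 - r) + 6) = -2 + (10 - r) = 8 - r)
(-o(F(1/5), 2))*K(16) = (-(-16 - 4/(1/5)))*(8 - 1*16) = (-(-16 - 4/⅕))*(8 - 16) = -(-16 - 4*5)*(-8) = -(-16 - 20)*(-8) = -1*(-36)*(-8) = 36*(-8) = -288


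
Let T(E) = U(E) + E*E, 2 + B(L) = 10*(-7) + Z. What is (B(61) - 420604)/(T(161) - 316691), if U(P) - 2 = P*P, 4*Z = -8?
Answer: 420678/264847 ≈ 1.5884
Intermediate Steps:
Z = -2 (Z = (1/4)*(-8) = -2)
B(L) = -74 (B(L) = -2 + (10*(-7) - 2) = -2 + (-70 - 2) = -2 - 72 = -74)
U(P) = 2 + P**2 (U(P) = 2 + P*P = 2 + P**2)
T(E) = 2 + 2*E**2 (T(E) = (2 + E**2) + E*E = (2 + E**2) + E**2 = 2 + 2*E**2)
(B(61) - 420604)/(T(161) - 316691) = (-74 - 420604)/((2 + 2*161**2) - 316691) = -420678/((2 + 2*25921) - 316691) = -420678/((2 + 51842) - 316691) = -420678/(51844 - 316691) = -420678/(-264847) = -420678*(-1/264847) = 420678/264847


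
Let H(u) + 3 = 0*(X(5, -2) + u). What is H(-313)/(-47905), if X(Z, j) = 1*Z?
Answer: 3/47905 ≈ 6.2624e-5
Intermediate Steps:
X(Z, j) = Z
H(u) = -3 (H(u) = -3 + 0*(5 + u) = -3 + 0 = -3)
H(-313)/(-47905) = -3/(-47905) = -3*(-1/47905) = 3/47905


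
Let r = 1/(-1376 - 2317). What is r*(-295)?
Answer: 295/3693 ≈ 0.079881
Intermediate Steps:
r = -1/3693 (r = 1/(-3693) = -1/3693 ≈ -0.00027078)
r*(-295) = -1/3693*(-295) = 295/3693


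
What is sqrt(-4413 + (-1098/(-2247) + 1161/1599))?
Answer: 12*I*sqrt(4882811150490)/399217 ≈ 66.421*I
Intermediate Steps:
sqrt(-4413 + (-1098/(-2247) + 1161/1599)) = sqrt(-4413 + (-1098*(-1/2247) + 1161*(1/1599))) = sqrt(-4413 + (366/749 + 387/533)) = sqrt(-4413 + 484941/399217) = sqrt(-1761259680/399217) = 12*I*sqrt(4882811150490)/399217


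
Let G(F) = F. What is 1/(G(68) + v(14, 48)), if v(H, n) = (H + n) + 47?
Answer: 1/177 ≈ 0.0056497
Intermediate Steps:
v(H, n) = 47 + H + n
1/(G(68) + v(14, 48)) = 1/(68 + (47 + 14 + 48)) = 1/(68 + 109) = 1/177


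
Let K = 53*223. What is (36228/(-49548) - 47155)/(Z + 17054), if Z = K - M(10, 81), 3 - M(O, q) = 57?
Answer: -194706014/119439583 ≈ -1.6302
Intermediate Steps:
K = 11819
M(O, q) = -54 (M(O, q) = 3 - 1*57 = 3 - 57 = -54)
Z = 11873 (Z = 11819 - 1*(-54) = 11819 + 54 = 11873)
(36228/(-49548) - 47155)/(Z + 17054) = (36228/(-49548) - 47155)/(11873 + 17054) = (36228*(-1/49548) - 47155)/28927 = (-3019/4129 - 47155)*(1/28927) = -194706014/4129*1/28927 = -194706014/119439583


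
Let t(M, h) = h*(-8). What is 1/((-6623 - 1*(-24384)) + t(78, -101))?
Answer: 1/18569 ≈ 5.3853e-5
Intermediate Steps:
t(M, h) = -8*h
1/((-6623 - 1*(-24384)) + t(78, -101)) = 1/((-6623 - 1*(-24384)) - 8*(-101)) = 1/((-6623 + 24384) + 808) = 1/(17761 + 808) = 1/18569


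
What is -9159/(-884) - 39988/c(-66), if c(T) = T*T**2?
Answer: 333565657/31768308 ≈ 10.500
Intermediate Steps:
c(T) = T**3
-9159/(-884) - 39988/c(-66) = -9159/(-884) - 39988/((-66)**3) = -9159*(-1/884) - 39988/(-287496) = 9159/884 - 39988*(-1/287496) = 9159/884 + 9997/71874 = 333565657/31768308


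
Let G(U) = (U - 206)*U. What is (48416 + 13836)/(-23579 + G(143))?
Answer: -15563/8147 ≈ -1.9103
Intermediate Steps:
G(U) = U*(-206 + U) (G(U) = (-206 + U)*U = U*(-206 + U))
(48416 + 13836)/(-23579 + G(143)) = (48416 + 13836)/(-23579 + 143*(-206 + 143)) = 62252/(-23579 + 143*(-63)) = 62252/(-23579 - 9009) = 62252/(-32588) = 62252*(-1/32588) = -15563/8147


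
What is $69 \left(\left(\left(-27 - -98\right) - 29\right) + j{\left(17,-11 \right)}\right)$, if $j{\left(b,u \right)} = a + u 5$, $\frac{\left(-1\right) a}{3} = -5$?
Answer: $138$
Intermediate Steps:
$a = 15$ ($a = \left(-3\right) \left(-5\right) = 15$)
$j{\left(b,u \right)} = 15 + 5 u$ ($j{\left(b,u \right)} = 15 + u 5 = 15 + 5 u$)
$69 \left(\left(\left(-27 - -98\right) - 29\right) + j{\left(17,-11 \right)}\right) = 69 \left(\left(\left(-27 - -98\right) - 29\right) + \left(15 + 5 \left(-11\right)\right)\right) = 69 \left(\left(\left(-27 + 98\right) - 29\right) + \left(15 - 55\right)\right) = 69 \left(\left(71 - 29\right) - 40\right) = 69 \left(42 - 40\right) = 69 \cdot 2 = 138$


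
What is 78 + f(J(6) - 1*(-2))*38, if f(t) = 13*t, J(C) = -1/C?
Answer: 2951/3 ≈ 983.67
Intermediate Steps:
78 + f(J(6) - 1*(-2))*38 = 78 + (13*(-1/6 - 1*(-2)))*38 = 78 + (13*(-1*⅙ + 2))*38 = 78 + (13*(-⅙ + 2))*38 = 78 + (13*(11/6))*38 = 78 + (143/6)*38 = 78 + 2717/3 = 2951/3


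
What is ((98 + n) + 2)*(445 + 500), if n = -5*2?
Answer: 85050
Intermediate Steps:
n = -10
((98 + n) + 2)*(445 + 500) = ((98 - 10) + 2)*(445 + 500) = (88 + 2)*945 = 90*945 = 85050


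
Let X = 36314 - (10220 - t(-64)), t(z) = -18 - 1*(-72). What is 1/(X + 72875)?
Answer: 1/99023 ≈ 1.0099e-5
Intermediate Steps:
t(z) = 54 (t(z) = -18 + 72 = 54)
X = 26148 (X = 36314 - (10220 - 1*54) = 36314 - (10220 - 54) = 36314 - 1*10166 = 36314 - 10166 = 26148)
1/(X + 72875) = 1/(26148 + 72875) = 1/99023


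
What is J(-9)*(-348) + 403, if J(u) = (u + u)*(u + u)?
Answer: -112349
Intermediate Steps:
J(u) = 4*u**2 (J(u) = (2*u)*(2*u) = 4*u**2)
J(-9)*(-348) + 403 = (4*(-9)**2)*(-348) + 403 = (4*81)*(-348) + 403 = 324*(-348) + 403 = -112752 + 403 = -112349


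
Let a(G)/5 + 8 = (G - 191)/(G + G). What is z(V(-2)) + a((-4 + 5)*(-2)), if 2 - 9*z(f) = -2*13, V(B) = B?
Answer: 7357/36 ≈ 204.36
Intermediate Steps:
z(f) = 28/9 (z(f) = 2/9 - (-2)*13/9 = 2/9 - ⅑*(-26) = 2/9 + 26/9 = 28/9)
a(G) = -40 + 5*(-191 + G)/(2*G) (a(G) = -40 + 5*((G - 191)/(G + G)) = -40 + 5*((-191 + G)/((2*G))) = -40 + 5*((-191 + G)*(1/(2*G))) = -40 + 5*((-191 + G)/(2*G)) = -40 + 5*(-191 + G)/(2*G))
z(V(-2)) + a((-4 + 5)*(-2)) = 28/9 + 5*(-191 - 15*(-4 + 5)*(-2))/(2*(((-4 + 5)*(-2)))) = 28/9 + 5*(-191 - 15*(-2))/(2*((1*(-2)))) = 28/9 + (5/2)*(-191 - 15*(-2))/(-2) = 28/9 + (5/2)*(-½)*(-191 + 30) = 28/9 + (5/2)*(-½)*(-161) = 28/9 + 805/4 = 7357/36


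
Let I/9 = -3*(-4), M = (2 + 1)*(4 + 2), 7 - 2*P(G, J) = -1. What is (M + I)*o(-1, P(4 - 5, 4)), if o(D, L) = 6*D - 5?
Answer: -1386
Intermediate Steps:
P(G, J) = 4 (P(G, J) = 7/2 - 1/2*(-1) = 7/2 + 1/2 = 4)
o(D, L) = -5 + 6*D
M = 18 (M = 3*6 = 18)
I = 108 (I = 9*(-3*(-4)) = 9*12 = 108)
(M + I)*o(-1, P(4 - 5, 4)) = (18 + 108)*(-5 + 6*(-1)) = 126*(-5 - 6) = 126*(-11) = -1386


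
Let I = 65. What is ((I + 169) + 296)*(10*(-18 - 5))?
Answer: -121900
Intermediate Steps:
((I + 169) + 296)*(10*(-18 - 5)) = ((65 + 169) + 296)*(10*(-18 - 5)) = (234 + 296)*(10*(-23)) = 530*(-230) = -121900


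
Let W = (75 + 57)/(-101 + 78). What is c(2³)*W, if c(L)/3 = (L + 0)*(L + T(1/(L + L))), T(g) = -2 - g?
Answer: -18810/23 ≈ -817.83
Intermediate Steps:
c(L) = 3*L*(-2 + L - 1/(2*L)) (c(L) = 3*((L + 0)*(L + (-2 - 1/(L + L)))) = 3*(L*(L + (-2 - 1/(2*L)))) = 3*(L*(-2 + L - 1/(2*L))) = 3*L*(-2 + L - 1/(2*L)))
W = -132/23 (W = 132/(-23) = 132*(-1/23) = -132/23 ≈ -5.7391)
c(2³)*W = (-3/2 + 3*2³*(-2 + 2³))*(-132/23) = (-3/2 + 3*8*(-2 + 8))*(-132/23) = (-3/2 + 3*8*6)*(-132/23) = (-3/2 + 144)*(-132/23) = (285/2)*(-132/23) = -18810/23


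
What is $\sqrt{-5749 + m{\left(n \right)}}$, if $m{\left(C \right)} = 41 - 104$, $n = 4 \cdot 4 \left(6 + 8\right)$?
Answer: $2 i \sqrt{1453} \approx 76.236 i$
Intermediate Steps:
$n = 224$ ($n = 16 \cdot 14 = 224$)
$m{\left(C \right)} = -63$ ($m{\left(C \right)} = 41 - 104 = -63$)
$\sqrt{-5749 + m{\left(n \right)}} = \sqrt{-5749 - 63} = \sqrt{-5812} = 2 i \sqrt{1453}$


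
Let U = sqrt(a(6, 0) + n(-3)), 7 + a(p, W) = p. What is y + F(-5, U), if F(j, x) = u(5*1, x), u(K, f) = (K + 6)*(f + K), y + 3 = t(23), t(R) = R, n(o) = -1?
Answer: 75 + 11*I*sqrt(2) ≈ 75.0 + 15.556*I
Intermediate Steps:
a(p, W) = -7 + p
U = I*sqrt(2) (U = sqrt((-7 + 6) - 1) = sqrt(-1 - 1) = sqrt(-2) = I*sqrt(2) ≈ 1.4142*I)
y = 20 (y = -3 + 23 = 20)
u(K, f) = (6 + K)*(K + f)
F(j, x) = 55 + 11*x (F(j, x) = (5*1)**2 + 6*(5*1) + 6*x + (5*1)*x = 5**2 + 6*5 + 6*x + 5*x = 25 + 30 + 6*x + 5*x = 55 + 11*x)
y + F(-5, U) = 20 + (55 + 11*(I*sqrt(2))) = 20 + (55 + 11*I*sqrt(2)) = 75 + 11*I*sqrt(2)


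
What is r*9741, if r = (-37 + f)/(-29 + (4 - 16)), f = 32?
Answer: 48705/41 ≈ 1187.9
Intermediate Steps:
r = 5/41 (r = (-37 + 32)/(-29 + (4 - 16)) = -5/(-29 - 12) = -5/(-41) = -5*(-1/41) = 5/41 ≈ 0.12195)
r*9741 = (5/41)*9741 = 48705/41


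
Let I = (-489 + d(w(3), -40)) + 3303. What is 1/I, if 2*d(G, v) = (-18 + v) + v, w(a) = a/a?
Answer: 1/2765 ≈ 0.00036166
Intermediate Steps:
w(a) = 1
d(G, v) = -9 + v (d(G, v) = ((-18 + v) + v)/2 = (-18 + 2*v)/2 = -9 + v)
I = 2765 (I = (-489 + (-9 - 40)) + 3303 = (-489 - 49) + 3303 = -538 + 3303 = 2765)
1/I = 1/2765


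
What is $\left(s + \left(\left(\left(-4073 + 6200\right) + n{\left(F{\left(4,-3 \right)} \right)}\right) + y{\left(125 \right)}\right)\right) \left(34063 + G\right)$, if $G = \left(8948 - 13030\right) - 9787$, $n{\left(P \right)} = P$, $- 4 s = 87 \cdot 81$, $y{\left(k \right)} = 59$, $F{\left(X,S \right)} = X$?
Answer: $\frac{17296161}{2} \approx 8.6481 \cdot 10^{6}$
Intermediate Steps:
$s = - \frac{7047}{4}$ ($s = - \frac{87 \cdot 81}{4} = \left(- \frac{1}{4}\right) 7047 = - \frac{7047}{4} \approx -1761.8$)
$G = -13869$ ($G = -4082 - 9787 = -13869$)
$\left(s + \left(\left(\left(-4073 + 6200\right) + n{\left(F{\left(4,-3 \right)} \right)}\right) + y{\left(125 \right)}\right)\right) \left(34063 + G\right) = \left(- \frac{7047}{4} + \left(\left(\left(-4073 + 6200\right) + 4\right) + 59\right)\right) \left(34063 - 13869\right) = \left(- \frac{7047}{4} + \left(\left(2127 + 4\right) + 59\right)\right) 20194 = \left(- \frac{7047}{4} + \left(2131 + 59\right)\right) 20194 = \left(- \frac{7047}{4} + 2190\right) 20194 = \frac{1713}{4} \cdot 20194 = \frac{17296161}{2}$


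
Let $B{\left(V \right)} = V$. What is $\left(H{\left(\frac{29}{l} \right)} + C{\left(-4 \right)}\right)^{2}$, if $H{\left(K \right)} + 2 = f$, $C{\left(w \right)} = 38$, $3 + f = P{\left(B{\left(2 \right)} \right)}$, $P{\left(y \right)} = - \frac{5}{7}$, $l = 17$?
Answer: $\frac{51076}{49} \approx 1042.4$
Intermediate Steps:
$P{\left(y \right)} = - \frac{5}{7}$ ($P{\left(y \right)} = \left(-5\right) \frac{1}{7} = - \frac{5}{7}$)
$f = - \frac{26}{7}$ ($f = -3 - \frac{5}{7} = - \frac{26}{7} \approx -3.7143$)
$H{\left(K \right)} = - \frac{40}{7}$ ($H{\left(K \right)} = -2 - \frac{26}{7} = - \frac{40}{7}$)
$\left(H{\left(\frac{29}{l} \right)} + C{\left(-4 \right)}\right)^{2} = \left(- \frac{40}{7} + 38\right)^{2} = \left(\frac{226}{7}\right)^{2} = \frac{51076}{49}$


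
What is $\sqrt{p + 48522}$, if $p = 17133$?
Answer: $3 \sqrt{7295} \approx 256.23$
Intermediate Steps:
$\sqrt{p + 48522} = \sqrt{17133 + 48522} = \sqrt{65655} = 3 \sqrt{7295}$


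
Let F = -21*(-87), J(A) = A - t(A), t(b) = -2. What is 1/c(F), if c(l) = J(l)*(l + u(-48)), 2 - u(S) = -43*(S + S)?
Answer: -1/4204871 ≈ -2.3782e-7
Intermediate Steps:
u(S) = 2 + 86*S (u(S) = 2 - (-43)*(S + S) = 2 - (-43)*2*S = 2 - (-86)*S = 2 + 86*S)
J(A) = 2 + A (J(A) = A - 1*(-2) = A + 2 = 2 + A)
F = 1827
c(l) = (-4126 + l)*(2 + l) (c(l) = (2 + l)*(l + (2 + 86*(-48))) = (2 + l)*(l + (2 - 4128)) = (2 + l)*(l - 4126) = (2 + l)*(-4126 + l) = (-4126 + l)*(2 + l))
1/c(F) = 1/((-4126 + 1827)*(2 + 1827)) = 1/(-2299*1829) = 1/(-4204871) = -1/4204871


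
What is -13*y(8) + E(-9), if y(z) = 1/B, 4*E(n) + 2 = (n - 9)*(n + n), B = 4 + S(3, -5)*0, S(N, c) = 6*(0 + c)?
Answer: 309/4 ≈ 77.250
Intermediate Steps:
S(N, c) = 6*c
B = 4 (B = 4 + (6*(-5))*0 = 4 - 30*0 = 4 + 0 = 4)
E(n) = -½ + n*(-9 + n)/2 (E(n) = -½ + ((n - 9)*(n + n))/4 = -½ + ((-9 + n)*(2*n))/4 = -½ + (2*n*(-9 + n))/4 = -½ + n*(-9 + n)/2)
y(z) = ¼ (y(z) = 1/4 = ¼)
-13*y(8) + E(-9) = -13*¼ + (-½ + (½)*(-9)² - 9/2*(-9)) = -13/4 + (-½ + (½)*81 + 81/2) = -13/4 + (-½ + 81/2 + 81/2) = -13/4 + 161/2 = 309/4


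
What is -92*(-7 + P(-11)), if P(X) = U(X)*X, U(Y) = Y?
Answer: -10488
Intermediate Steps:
P(X) = X² (P(X) = X*X = X²)
-92*(-7 + P(-11)) = -92*(-7 + (-11)²) = -92*(-7 + 121) = -92*114 = -10488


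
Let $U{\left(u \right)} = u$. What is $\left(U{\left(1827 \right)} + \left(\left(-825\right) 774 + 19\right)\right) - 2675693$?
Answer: $-3312397$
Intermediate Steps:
$\left(U{\left(1827 \right)} + \left(\left(-825\right) 774 + 19\right)\right) - 2675693 = \left(1827 + \left(\left(-825\right) 774 + 19\right)\right) - 2675693 = \left(1827 + \left(-638550 + 19\right)\right) - 2675693 = \left(1827 - 638531\right) - 2675693 = -636704 - 2675693 = -3312397$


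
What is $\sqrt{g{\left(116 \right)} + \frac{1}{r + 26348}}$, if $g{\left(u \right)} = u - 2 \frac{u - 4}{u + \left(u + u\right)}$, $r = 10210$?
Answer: $\frac{5 \sqrt{576261808302}}{353394} \approx 10.74$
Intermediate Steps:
$g{\left(u \right)} = u - \frac{2 \left(-4 + u\right)}{3 u}$ ($g{\left(u \right)} = u - 2 \frac{-4 + u}{u + 2 u} = u - 2 \frac{-4 + u}{3 u} = u - \frac{2 \left(-4 + u\right)}{3 u}$)
$\sqrt{g{\left(116 \right)} + \frac{1}{r + 26348}} = \sqrt{\left(- \frac{2}{3} + 116 + \frac{8}{3 \cdot 116}\right) + \frac{1}{10210 + 26348}} = \sqrt{\left(- \frac{2}{3} + 116 + \frac{8}{3} \cdot \frac{1}{116}\right) + \frac{1}{36558}} = \sqrt{\left(- \frac{2}{3} + 116 + \frac{2}{87}\right) + \frac{1}{36558}} = \sqrt{\frac{10036}{87} + \frac{1}{36558}} = \sqrt{\frac{122298725}{1060182}} = \frac{5 \sqrt{576261808302}}{353394}$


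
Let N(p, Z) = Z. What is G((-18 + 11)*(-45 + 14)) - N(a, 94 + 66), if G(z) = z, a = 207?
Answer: 57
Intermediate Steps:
G((-18 + 11)*(-45 + 14)) - N(a, 94 + 66) = (-18 + 11)*(-45 + 14) - (94 + 66) = -7*(-31) - 1*160 = 217 - 160 = 57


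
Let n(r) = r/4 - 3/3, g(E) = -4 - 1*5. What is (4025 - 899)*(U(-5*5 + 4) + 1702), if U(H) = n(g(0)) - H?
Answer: 10751877/2 ≈ 5.3759e+6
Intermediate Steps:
g(E) = -9 (g(E) = -4 - 5 = -9)
n(r) = -1 + r/4 (n(r) = r*(1/4) - 3*1/3 = r/4 - 1 = -1 + r/4)
U(H) = -13/4 - H (U(H) = (-1 + (1/4)*(-9)) - H = (-1 - 9/4) - H = -13/4 - H)
(4025 - 899)*(U(-5*5 + 4) + 1702) = (4025 - 899)*((-13/4 - (-5*5 + 4)) + 1702) = 3126*((-13/4 - (-25 + 4)) + 1702) = 3126*((-13/4 - 1*(-21)) + 1702) = 3126*((-13/4 + 21) + 1702) = 3126*(71/4 + 1702) = 3126*(6879/4) = 10751877/2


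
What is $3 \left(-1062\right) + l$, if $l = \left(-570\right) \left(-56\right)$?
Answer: $28734$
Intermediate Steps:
$l = 31920$
$3 \left(-1062\right) + l = 3 \left(-1062\right) + 31920 = -3186 + 31920 = 28734$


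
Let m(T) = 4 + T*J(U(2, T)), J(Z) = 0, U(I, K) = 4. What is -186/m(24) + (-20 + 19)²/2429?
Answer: -225895/4858 ≈ -46.500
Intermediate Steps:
m(T) = 4 (m(T) = 4 + T*0 = 4 + 0 = 4)
-186/m(24) + (-20 + 19)²/2429 = -186/4 + (-20 + 19)²/2429 = -186*¼ + (-1)²*(1/2429) = -93/2 + 1*(1/2429) = -93/2 + 1/2429 = -225895/4858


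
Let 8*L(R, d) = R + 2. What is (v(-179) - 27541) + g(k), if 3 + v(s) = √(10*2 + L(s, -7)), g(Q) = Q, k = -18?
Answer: -27562 + I*√34/4 ≈ -27562.0 + 1.4577*I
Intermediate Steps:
L(R, d) = ¼ + R/8 (L(R, d) = (R + 2)/8 = (2 + R)/8 = ¼ + R/8)
v(s) = -3 + √(81/4 + s/8) (v(s) = -3 + √(10*2 + (¼ + s/8)) = -3 + √(20 + (¼ + s/8)) = -3 + √(81/4 + s/8))
(v(-179) - 27541) + g(k) = ((-3 + √(324 + 2*(-179))/4) - 27541) - 18 = ((-3 + √(324 - 358)/4) - 27541) - 18 = ((-3 + √(-34)/4) - 27541) - 18 = ((-3 + (I*√34)/4) - 27541) - 18 = ((-3 + I*√34/4) - 27541) - 18 = (-27544 + I*√34/4) - 18 = -27562 + I*√34/4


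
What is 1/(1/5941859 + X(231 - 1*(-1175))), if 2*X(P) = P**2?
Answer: 5941859/5873040389063 ≈ 1.0117e-6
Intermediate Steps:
X(P) = P**2/2
1/(1/5941859 + X(231 - 1*(-1175))) = 1/(1/5941859 + (231 - 1*(-1175))**2/2) = 1/(1/5941859 + (231 + 1175)**2/2) = 1/(1/5941859 + (1/2)*1406**2) = 1/(1/5941859 + (1/2)*1976836) = 1/(1/5941859 + 988418) = 1/(5873040389063/5941859) = 5941859/5873040389063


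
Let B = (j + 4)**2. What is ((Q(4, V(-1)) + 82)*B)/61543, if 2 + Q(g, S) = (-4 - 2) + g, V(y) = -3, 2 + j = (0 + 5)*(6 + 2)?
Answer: 137592/61543 ≈ 2.2357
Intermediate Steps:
j = 38 (j = -2 + (0 + 5)*(6 + 2) = -2 + 5*8 = -2 + 40 = 38)
B = 1764 (B = (38 + 4)**2 = 42**2 = 1764)
Q(g, S) = -8 + g (Q(g, S) = -2 + ((-4 - 2) + g) = -2 + (-6 + g) = -8 + g)
((Q(4, V(-1)) + 82)*B)/61543 = (((-8 + 4) + 82)*1764)/61543 = ((-4 + 82)*1764)*(1/61543) = (78*1764)*(1/61543) = 137592*(1/61543) = 137592/61543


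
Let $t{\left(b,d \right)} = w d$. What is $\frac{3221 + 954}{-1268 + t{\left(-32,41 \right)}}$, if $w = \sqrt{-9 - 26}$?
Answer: $- \frac{5293900}{1666659} - \frac{171175 i \sqrt{35}}{1666659} \approx -3.1764 - 0.60761 i$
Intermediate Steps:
$w = i \sqrt{35}$ ($w = \sqrt{-9 - 26} = \sqrt{-35} = i \sqrt{35} \approx 5.9161 i$)
$t{\left(b,d \right)} = i d \sqrt{35}$ ($t{\left(b,d \right)} = i \sqrt{35} d = i d \sqrt{35}$)
$\frac{3221 + 954}{-1268 + t{\left(-32,41 \right)}} = \frac{3221 + 954}{-1268 + i 41 \sqrt{35}} = \frac{4175}{-1268 + 41 i \sqrt{35}}$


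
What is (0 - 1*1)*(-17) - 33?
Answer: -16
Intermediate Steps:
(0 - 1*1)*(-17) - 33 = (0 - 1)*(-17) - 33 = -1*(-17) - 33 = 17 - 33 = -16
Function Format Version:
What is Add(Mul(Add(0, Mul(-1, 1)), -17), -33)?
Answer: -16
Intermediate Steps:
Add(Mul(Add(0, Mul(-1, 1)), -17), -33) = Add(Mul(Add(0, -1), -17), -33) = Add(Mul(-1, -17), -33) = Add(17, -33) = -16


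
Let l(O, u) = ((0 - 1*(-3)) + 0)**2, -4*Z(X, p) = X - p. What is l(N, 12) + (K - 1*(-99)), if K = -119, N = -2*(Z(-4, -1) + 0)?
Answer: -11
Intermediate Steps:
Z(X, p) = -X/4 + p/4 (Z(X, p) = -(X - p)/4 = -X/4 + p/4)
N = -3/2 (N = -2*((-1/4*(-4) + (1/4)*(-1)) + 0) = -2*((1 - 1/4) + 0) = -2*(3/4 + 0) = -2*3/4 = -3/2 ≈ -1.5000)
l(O, u) = 9 (l(O, u) = ((0 + 3) + 0)**2 = (3 + 0)**2 = 3**2 = 9)
l(N, 12) + (K - 1*(-99)) = 9 + (-119 - 1*(-99)) = 9 + (-119 + 99) = 9 - 20 = -11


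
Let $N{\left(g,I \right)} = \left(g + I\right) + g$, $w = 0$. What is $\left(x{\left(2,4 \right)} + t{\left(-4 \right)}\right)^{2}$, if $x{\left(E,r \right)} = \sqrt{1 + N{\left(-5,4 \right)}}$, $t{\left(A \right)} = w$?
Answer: $-5$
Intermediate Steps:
$t{\left(A \right)} = 0$
$N{\left(g,I \right)} = I + 2 g$ ($N{\left(g,I \right)} = \left(I + g\right) + g = I + 2 g$)
$x{\left(E,r \right)} = i \sqrt{5}$ ($x{\left(E,r \right)} = \sqrt{1 + \left(4 + 2 \left(-5\right)\right)} = \sqrt{1 + \left(4 - 10\right)} = \sqrt{1 - 6} = \sqrt{-5} = i \sqrt{5}$)
$\left(x{\left(2,4 \right)} + t{\left(-4 \right)}\right)^{2} = \left(i \sqrt{5} + 0\right)^{2} = \left(i \sqrt{5}\right)^{2} = -5$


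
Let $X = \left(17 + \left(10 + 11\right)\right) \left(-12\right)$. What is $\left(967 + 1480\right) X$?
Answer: $-1115832$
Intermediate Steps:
$X = -456$ ($X = \left(17 + 21\right) \left(-12\right) = 38 \left(-12\right) = -456$)
$\left(967 + 1480\right) X = \left(967 + 1480\right) \left(-456\right) = 2447 \left(-456\right) = -1115832$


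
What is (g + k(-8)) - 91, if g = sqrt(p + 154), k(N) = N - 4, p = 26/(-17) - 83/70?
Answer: -103 + sqrt(214234510)/1190 ≈ -90.700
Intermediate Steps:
p = -3231/1190 (p = 26*(-1/17) - 83*1/70 = -26/17 - 83/70 = -3231/1190 ≈ -2.7151)
k(N) = -4 + N
g = sqrt(214234510)/1190 (g = sqrt(-3231/1190 + 154) = sqrt(180029/1190) = sqrt(214234510)/1190 ≈ 12.300)
(g + k(-8)) - 91 = (sqrt(214234510)/1190 + (-4 - 8)) - 91 = (sqrt(214234510)/1190 - 12) - 91 = (-12 + sqrt(214234510)/1190) - 91 = -103 + sqrt(214234510)/1190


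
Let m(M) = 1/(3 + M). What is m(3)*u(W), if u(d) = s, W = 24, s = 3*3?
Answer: 3/2 ≈ 1.5000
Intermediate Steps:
s = 9
u(d) = 9
m(3)*u(W) = 9/(3 + 3) = 9/6 = (⅙)*9 = 3/2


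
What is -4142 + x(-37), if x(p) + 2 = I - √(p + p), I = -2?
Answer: -4146 - I*√74 ≈ -4146.0 - 8.6023*I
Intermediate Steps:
x(p) = -4 - √2*√p (x(p) = -2 + (-2 - √(p + p)) = -2 + (-2 - √(2*p)) = -2 + (-2 - √2*√p) = -4 - √2*√p)
-4142 + x(-37) = -4142 + (-4 - √2*√(-37)) = -4142 + (-4 - √2*I*√37) = -4142 + (-4 - I*√74) = -4146 - I*√74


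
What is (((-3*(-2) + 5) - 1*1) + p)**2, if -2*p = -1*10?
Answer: 225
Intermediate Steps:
p = 5 (p = -(-1)*10/2 = -1/2*(-10) = 5)
(((-3*(-2) + 5) - 1*1) + p)**2 = (((-3*(-2) + 5) - 1*1) + 5)**2 = (((6 + 5) - 1) + 5)**2 = ((11 - 1) + 5)**2 = (10 + 5)**2 = 15**2 = 225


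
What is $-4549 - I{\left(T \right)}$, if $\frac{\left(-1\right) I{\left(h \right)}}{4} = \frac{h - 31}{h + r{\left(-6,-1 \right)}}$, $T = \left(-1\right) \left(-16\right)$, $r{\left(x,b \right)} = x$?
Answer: $-4555$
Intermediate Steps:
$T = 16$
$I{\left(h \right)} = - \frac{4 \left(-31 + h\right)}{-6 + h}$ ($I{\left(h \right)} = - 4 \frac{h - 31}{h - 6} = - 4 \frac{-31 + h}{-6 + h} = - \frac{4 \left(-31 + h\right)}{-6 + h}$)
$-4549 - I{\left(T \right)} = -4549 - \frac{4 \left(31 - 16\right)}{-6 + 16} = -4549 - \frac{4 \left(31 - 16\right)}{10} = -4549 - 4 \cdot \frac{1}{10} \cdot 15 = -4549 - 6 = -4555$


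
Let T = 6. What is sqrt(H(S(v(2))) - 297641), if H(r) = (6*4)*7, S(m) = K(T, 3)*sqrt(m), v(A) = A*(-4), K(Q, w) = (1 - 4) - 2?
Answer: I*sqrt(297473) ≈ 545.41*I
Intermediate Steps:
K(Q, w) = -5 (K(Q, w) = -3 - 2 = -5)
v(A) = -4*A
S(m) = -5*sqrt(m)
H(r) = 168 (H(r) = 24*7 = 168)
sqrt(H(S(v(2))) - 297641) = sqrt(168 - 297641) = sqrt(-297473) = I*sqrt(297473)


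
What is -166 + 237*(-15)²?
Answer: 53159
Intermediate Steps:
-166 + 237*(-15)² = -166 + 237*225 = -166 + 53325 = 53159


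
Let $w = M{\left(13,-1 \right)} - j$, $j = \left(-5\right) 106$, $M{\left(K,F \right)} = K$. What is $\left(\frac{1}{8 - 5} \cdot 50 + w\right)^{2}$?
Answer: $\frac{2819041}{9} \approx 3.1323 \cdot 10^{5}$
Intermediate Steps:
$j = -530$
$w = 543$ ($w = 13 - -530 = 13 + 530 = 543$)
$\left(\frac{1}{8 - 5} \cdot 50 + w\right)^{2} = \left(\frac{1}{8 - 5} \cdot 50 + 543\right)^{2} = \left(\frac{1}{3} \cdot 50 + 543\right)^{2} = \left(\frac{50}{3} + 543\right)^{2} = \left(\frac{1679}{3}\right)^{2} = \frac{2819041}{9}$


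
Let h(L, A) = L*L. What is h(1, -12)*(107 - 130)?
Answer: -23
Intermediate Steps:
h(L, A) = L**2
h(1, -12)*(107 - 130) = 1**2*(107 - 130) = 1*(-23) = -23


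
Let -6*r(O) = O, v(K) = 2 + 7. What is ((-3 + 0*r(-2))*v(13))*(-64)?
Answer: 1728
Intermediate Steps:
v(K) = 9
r(O) = -O/6
((-3 + 0*r(-2))*v(13))*(-64) = ((-3 + 0*(-1/6*(-2)))*9)*(-64) = ((-3 + 0*(1/3))*9)*(-64) = ((-3 + 0)*9)*(-64) = -3*9*(-64) = -27*(-64) = 1728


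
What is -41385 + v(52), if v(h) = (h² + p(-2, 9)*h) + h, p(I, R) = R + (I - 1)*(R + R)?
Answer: -40969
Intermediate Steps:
p(I, R) = R + 2*R*(-1 + I) (p(I, R) = R + (-1 + I)*(2*R) = R + 2*R*(-1 + I))
v(h) = h² - 44*h (v(h) = (h² + (9*(-1 + 2*(-2)))*h) + h = (h² + (9*(-1 - 4))*h) + h = (h² + (9*(-5))*h) + h = (h² - 45*h) + h = h² - 44*h)
-41385 + v(52) = -41385 + 52*(-44 + 52) = -41385 + 52*8 = -41385 + 416 = -40969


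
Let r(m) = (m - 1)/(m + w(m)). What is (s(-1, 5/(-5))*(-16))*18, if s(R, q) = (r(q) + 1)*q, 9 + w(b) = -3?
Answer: 4320/13 ≈ 332.31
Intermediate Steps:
w(b) = -12 (w(b) = -9 - 3 = -12)
r(m) = (-1 + m)/(-12 + m) (r(m) = (m - 1)/(m - 12) = (-1 + m)/(-12 + m))
s(R, q) = q*(1 + (-1 + q)/(-12 + q)) (s(R, q) = ((-1 + q)/(-12 + q) + 1)*q = (1 + (-1 + q)/(-12 + q))*q = q*(1 + (-1 + q)/(-12 + q)))
(s(-1, 5/(-5))*(-16))*18 = (((5/(-5))*(-13 + 2*(5/(-5)))/(-12 + 5/(-5)))*(-16))*18 = (((5*(-1/5))*(-13 + 2*(5*(-1/5)))/(-12 + 5*(-1/5)))*(-16))*18 = (-(-13 + 2*(-1))/(-12 - 1)*(-16))*18 = (-1*(-13 - 2)/(-13)*(-16))*18 = (-1*(-1/13)*(-15)*(-16))*18 = -15/13*(-16)*18 = (240/13)*18 = 4320/13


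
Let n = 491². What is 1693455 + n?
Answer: 1934536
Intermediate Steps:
n = 241081
1693455 + n = 1693455 + 241081 = 1934536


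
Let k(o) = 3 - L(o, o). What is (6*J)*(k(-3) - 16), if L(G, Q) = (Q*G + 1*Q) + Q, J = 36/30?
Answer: -576/5 ≈ -115.20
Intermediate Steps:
J = 6/5 (J = 36*(1/30) = 6/5 ≈ 1.2000)
L(G, Q) = 2*Q + G*Q (L(G, Q) = (G*Q + Q) + Q = (Q + G*Q) + Q = 2*Q + G*Q)
k(o) = 3 - o*(2 + o)
(6*J)*(k(-3) - 16) = (6*(6/5))*((3 - 1*(-3)*(2 - 3)) - 16) = 36*((3 - 1*(-3)*(-1)) - 16)/5 = 36*((3 - 3) - 16)/5 = 36*(0 - 16)/5 = (36/5)*(-16) = -576/5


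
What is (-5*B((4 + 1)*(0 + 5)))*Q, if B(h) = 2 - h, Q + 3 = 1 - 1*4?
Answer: -690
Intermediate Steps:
Q = -6 (Q = -3 + (1 - 1*4) = -3 + (1 - 4) = -3 - 3 = -6)
(-5*B((4 + 1)*(0 + 5)))*Q = -5*(2 - (4 + 1)*(0 + 5))*(-6) = -5*(2 - 5*5)*(-6) = -5*(2 - 1*25)*(-6) = -5*(2 - 25)*(-6) = -5*(-23)*(-6) = 115*(-6) = -690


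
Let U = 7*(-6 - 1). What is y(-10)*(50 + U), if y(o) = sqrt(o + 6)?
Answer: 2*I ≈ 2.0*I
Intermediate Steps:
y(o) = sqrt(6 + o)
U = -49 (U = 7*(-7) = -49)
y(-10)*(50 + U) = sqrt(6 - 10)*(50 - 49) = sqrt(-4)*1 = (2*I)*1 = 2*I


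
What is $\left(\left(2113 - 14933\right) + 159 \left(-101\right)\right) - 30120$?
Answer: $-58999$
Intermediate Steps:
$\left(\left(2113 - 14933\right) + 159 \left(-101\right)\right) - 30120 = \left(\left(2113 - 14933\right) - 16059\right) - 30120 = \left(-12820 - 16059\right) - 30120 = -28879 - 30120 = -58999$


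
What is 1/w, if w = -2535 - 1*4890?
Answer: -1/7425 ≈ -0.00013468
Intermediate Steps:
w = -7425 (w = -2535 - 4890 = -7425)
1/w = 1/(-7425) = -1/7425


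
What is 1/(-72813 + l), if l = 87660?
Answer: 1/14847 ≈ 6.7354e-5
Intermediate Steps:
1/(-72813 + l) = 1/(-72813 + 87660) = 1/14847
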